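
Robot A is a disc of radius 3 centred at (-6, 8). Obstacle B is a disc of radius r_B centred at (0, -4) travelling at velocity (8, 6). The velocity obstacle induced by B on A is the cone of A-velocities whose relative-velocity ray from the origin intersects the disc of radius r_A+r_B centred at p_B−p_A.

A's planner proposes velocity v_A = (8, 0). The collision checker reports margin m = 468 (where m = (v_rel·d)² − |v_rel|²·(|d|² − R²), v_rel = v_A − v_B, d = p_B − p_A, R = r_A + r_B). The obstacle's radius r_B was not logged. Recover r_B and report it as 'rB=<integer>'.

m = 468
d = (6, -12);  v_rel = (0, -6),  |v_rel|² = 36
v_rel×d = (0)·(-12) − (-6)·(6) = 36
since m = R²·36 − 36²:  R² = (1296 + 468) / 36 = 49
R = √49 = 7  ⇒  r_B = 7 − 3 = 4

rB=4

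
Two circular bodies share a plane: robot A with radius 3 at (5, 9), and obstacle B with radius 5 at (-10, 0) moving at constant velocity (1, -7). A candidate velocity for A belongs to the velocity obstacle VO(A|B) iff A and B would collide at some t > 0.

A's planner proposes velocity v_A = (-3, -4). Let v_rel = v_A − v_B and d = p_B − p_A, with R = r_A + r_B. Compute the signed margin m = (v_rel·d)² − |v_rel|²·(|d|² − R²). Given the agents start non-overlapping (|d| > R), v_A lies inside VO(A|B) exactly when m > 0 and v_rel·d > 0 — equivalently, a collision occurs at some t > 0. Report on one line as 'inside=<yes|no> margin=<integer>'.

d = (-15, -9),  |d|² = 306;  R = 3+5 = 8,  c = 306−8² = 242
v_rel = (-4, 3),  |v_rel|² = 25;  v_rel·d = (-4)·(-15) + (3)·(-9) = 33
25·t² − 66·t + 242 = 0  ⇒  m = 33² − 25·242 = -4961
m = -4961 < 0,  v_rel·d = 33 > 0  ⇒  outside

inside=no margin=-4961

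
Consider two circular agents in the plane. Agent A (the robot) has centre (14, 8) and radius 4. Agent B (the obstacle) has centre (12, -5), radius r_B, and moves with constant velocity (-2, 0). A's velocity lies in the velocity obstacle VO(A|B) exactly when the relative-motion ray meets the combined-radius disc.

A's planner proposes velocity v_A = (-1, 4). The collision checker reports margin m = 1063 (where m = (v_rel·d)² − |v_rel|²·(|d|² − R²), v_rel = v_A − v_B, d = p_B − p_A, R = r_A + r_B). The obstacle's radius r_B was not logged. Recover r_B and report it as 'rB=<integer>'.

m = 1063
d = (-2, -13);  v_rel = (1, 4),  |v_rel|² = 17
v_rel×d = (1)·(-13) − (4)·(-2) = -5
since m = R²·17 − (-5)²:  R² = (25 + 1063) / 17 = 64
R = √64 = 8  ⇒  r_B = 8 − 4 = 4

rB=4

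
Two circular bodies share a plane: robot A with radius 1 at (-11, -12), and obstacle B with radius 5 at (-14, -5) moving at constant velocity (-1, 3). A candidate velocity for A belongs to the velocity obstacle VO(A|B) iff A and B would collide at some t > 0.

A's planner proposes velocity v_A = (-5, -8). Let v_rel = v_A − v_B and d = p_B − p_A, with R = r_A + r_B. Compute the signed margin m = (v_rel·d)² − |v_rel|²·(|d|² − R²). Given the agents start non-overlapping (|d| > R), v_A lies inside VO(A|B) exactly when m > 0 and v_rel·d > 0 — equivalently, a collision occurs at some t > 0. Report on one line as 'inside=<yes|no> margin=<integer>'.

d = (-3, 7),  |d|² = 58;  R = 1+5 = 6,  c = 58−6² = 22
v_rel = (-4, -11),  |v_rel|² = 137;  v_rel·d = (-4)·(-3) + (-11)·(7) = -65
137·t² + 130·t + 22 = 0  ⇒  m = (-65)² − 137·22 = 1211
m = 1211 > 0,  v_rel·d = -65 < 0  ⇒  outside

inside=no margin=1211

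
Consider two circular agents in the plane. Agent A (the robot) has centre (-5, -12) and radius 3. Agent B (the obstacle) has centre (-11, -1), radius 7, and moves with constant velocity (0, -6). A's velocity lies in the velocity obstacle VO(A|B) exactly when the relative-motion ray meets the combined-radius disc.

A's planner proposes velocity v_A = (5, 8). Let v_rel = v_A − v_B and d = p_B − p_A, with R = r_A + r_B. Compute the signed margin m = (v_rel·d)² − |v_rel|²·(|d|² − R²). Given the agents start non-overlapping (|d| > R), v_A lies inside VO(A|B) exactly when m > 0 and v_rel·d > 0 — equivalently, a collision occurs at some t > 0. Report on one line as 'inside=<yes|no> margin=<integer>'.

d = (-6, 11),  |d|² = 157;  R = 3+7 = 10,  c = 157−10² = 57
v_rel = (5, 14),  |v_rel|² = 221;  v_rel·d = (5)·(-6) + (14)·(11) = 124
221·t² − 248·t + 57 = 0  ⇒  m = 124² − 221·57 = 2779
m = 2779 > 0,  v_rel·d = 124 > 0  ⇒  inside

inside=yes margin=2779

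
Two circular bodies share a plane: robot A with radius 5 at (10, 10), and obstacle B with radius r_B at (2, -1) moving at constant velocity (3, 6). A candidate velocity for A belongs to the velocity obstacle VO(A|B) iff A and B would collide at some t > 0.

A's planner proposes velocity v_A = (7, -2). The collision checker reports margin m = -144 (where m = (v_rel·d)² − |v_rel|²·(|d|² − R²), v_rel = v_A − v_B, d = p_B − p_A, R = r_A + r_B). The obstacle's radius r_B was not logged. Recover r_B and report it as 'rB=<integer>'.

m = -144
d = (-8, -11);  v_rel = (4, -8),  |v_rel|² = 80
v_rel×d = (4)·(-11) − (-8)·(-8) = -108
since m = R²·80 − (-108)²:  R² = (11664 + -144) / 80 = 144
R = √144 = 12  ⇒  r_B = 12 − 5 = 7

rB=7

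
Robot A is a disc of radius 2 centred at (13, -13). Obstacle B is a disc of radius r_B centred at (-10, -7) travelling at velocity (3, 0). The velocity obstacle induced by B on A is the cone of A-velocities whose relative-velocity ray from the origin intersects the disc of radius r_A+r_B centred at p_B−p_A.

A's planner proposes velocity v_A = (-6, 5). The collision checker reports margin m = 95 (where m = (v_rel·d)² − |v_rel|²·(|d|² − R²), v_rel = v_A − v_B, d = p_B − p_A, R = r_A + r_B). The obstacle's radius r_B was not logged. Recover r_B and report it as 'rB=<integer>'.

m = 95
d = (-23, 6);  v_rel = (-9, 5),  |v_rel|² = 106
v_rel×d = (-9)·(6) − (5)·(-23) = 61
since m = R²·106 − 61²:  R² = (3721 + 95) / 106 = 36
R = √36 = 6  ⇒  r_B = 6 − 2 = 4

rB=4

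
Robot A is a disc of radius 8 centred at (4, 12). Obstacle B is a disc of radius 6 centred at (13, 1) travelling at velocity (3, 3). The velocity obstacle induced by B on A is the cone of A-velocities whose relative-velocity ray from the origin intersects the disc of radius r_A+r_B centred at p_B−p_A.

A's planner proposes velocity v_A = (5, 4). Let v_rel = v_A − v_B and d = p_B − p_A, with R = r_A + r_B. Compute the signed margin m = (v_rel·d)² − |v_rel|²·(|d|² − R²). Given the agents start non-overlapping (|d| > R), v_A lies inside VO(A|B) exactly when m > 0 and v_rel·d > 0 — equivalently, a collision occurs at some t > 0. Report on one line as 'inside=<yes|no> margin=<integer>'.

d = (9, -11),  |d|² = 202;  R = 8+6 = 14,  c = 202−14² = 6
v_rel = (2, 1),  |v_rel|² = 5;  v_rel·d = (2)·(9) + (1)·(-11) = 7
5·t² − 14·t + 6 = 0  ⇒  m = 7² − 5·6 = 19
m = 19 > 0,  v_rel·d = 7 > 0  ⇒  inside

inside=yes margin=19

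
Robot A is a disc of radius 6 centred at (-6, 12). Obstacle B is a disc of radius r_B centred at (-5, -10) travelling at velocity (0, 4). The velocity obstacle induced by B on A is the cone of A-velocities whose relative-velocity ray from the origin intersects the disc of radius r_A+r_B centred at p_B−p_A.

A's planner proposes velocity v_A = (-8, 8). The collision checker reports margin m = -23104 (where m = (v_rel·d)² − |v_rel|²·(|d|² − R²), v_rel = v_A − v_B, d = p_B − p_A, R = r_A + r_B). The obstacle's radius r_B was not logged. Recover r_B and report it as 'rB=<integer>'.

m = -23104
d = (1, -22);  v_rel = (-8, 4),  |v_rel|² = 80
v_rel×d = (-8)·(-22) − (4)·(1) = 172
since m = R²·80 − 172²:  R² = (29584 + -23104) / 80 = 81
R = √81 = 9  ⇒  r_B = 9 − 6 = 3

rB=3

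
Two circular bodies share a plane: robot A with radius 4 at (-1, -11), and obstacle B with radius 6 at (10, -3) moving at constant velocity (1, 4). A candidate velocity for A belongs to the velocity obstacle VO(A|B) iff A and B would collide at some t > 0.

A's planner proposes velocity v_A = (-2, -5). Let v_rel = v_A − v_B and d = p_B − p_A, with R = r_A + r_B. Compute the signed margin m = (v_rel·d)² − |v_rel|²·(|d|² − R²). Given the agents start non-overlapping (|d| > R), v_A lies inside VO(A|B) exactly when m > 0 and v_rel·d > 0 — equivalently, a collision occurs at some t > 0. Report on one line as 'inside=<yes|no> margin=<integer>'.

d = (11, 8),  |d|² = 185;  R = 4+6 = 10,  c = 185−10² = 85
v_rel = (-3, -9),  |v_rel|² = 90;  v_rel·d = (-3)·(11) + (-9)·(8) = -105
90·t² + 210·t + 85 = 0  ⇒  m = (-105)² − 90·85 = 3375
m = 3375 > 0,  v_rel·d = -105 < 0  ⇒  outside

inside=no margin=3375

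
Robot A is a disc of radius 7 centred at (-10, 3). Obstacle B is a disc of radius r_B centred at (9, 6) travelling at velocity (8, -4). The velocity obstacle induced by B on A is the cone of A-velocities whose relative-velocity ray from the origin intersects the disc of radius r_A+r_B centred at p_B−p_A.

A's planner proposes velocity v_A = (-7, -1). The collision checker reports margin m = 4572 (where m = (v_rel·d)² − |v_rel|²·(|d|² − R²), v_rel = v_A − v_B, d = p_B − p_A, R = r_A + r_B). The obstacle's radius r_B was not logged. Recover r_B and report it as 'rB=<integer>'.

m = 4572
d = (19, 3);  v_rel = (-15, 3),  |v_rel|² = 234
v_rel×d = (-15)·(3) − (3)·(19) = -102
since m = R²·234 − (-102)²:  R² = (10404 + 4572) / 234 = 64
R = √64 = 8  ⇒  r_B = 8 − 7 = 1

rB=1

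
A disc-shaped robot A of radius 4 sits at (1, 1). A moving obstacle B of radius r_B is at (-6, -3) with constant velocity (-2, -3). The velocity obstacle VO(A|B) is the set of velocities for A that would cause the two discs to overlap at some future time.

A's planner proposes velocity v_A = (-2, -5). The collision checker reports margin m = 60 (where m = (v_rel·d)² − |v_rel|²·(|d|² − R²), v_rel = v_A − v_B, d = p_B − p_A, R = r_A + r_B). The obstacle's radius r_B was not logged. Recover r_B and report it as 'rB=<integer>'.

m = 60
d = (-7, -4);  v_rel = (0, -2),  |v_rel|² = 4
v_rel×d = (0)·(-4) − (-2)·(-7) = -14
since m = R²·4 − (-14)²:  R² = (196 + 60) / 4 = 64
R = √64 = 8  ⇒  r_B = 8 − 4 = 4

rB=4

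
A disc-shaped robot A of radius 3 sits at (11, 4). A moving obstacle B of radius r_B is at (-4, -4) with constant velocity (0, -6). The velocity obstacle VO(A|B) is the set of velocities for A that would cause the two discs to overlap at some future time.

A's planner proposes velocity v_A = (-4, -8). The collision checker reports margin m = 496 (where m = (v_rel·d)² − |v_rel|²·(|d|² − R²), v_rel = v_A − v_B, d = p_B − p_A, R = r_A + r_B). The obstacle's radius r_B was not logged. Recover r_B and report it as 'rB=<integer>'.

m = 496
d = (-15, -8);  v_rel = (-4, -2),  |v_rel|² = 20
v_rel×d = (-4)·(-8) − (-2)·(-15) = 2
since m = R²·20 − 2²:  R² = (4 + 496) / 20 = 25
R = √25 = 5  ⇒  r_B = 5 − 3 = 2

rB=2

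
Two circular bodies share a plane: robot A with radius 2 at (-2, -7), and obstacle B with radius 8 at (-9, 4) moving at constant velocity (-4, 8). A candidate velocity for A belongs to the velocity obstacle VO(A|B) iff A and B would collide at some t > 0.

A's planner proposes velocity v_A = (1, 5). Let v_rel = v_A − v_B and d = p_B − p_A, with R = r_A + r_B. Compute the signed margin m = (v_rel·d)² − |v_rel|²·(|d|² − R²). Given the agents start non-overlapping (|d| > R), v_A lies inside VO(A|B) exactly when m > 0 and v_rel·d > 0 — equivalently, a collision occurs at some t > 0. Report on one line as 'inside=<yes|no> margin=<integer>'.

d = (-7, 11),  |d|² = 170;  R = 2+8 = 10,  c = 170−10² = 70
v_rel = (5, -3),  |v_rel|² = 34;  v_rel·d = (5)·(-7) + (-3)·(11) = -68
34·t² + 136·t + 70 = 0  ⇒  m = (-68)² − 34·70 = 2244
m = 2244 > 0,  v_rel·d = -68 < 0  ⇒  outside

inside=no margin=2244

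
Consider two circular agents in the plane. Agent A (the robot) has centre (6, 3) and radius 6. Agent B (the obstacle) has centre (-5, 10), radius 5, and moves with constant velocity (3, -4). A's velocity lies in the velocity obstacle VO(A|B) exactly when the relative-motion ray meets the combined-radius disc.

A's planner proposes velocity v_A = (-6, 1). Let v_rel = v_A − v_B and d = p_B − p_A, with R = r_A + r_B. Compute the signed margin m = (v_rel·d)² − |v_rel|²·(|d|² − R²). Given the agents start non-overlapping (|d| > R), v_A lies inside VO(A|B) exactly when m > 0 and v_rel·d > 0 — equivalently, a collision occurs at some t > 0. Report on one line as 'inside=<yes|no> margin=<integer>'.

d = (-11, 7),  |d|² = 170;  R = 6+5 = 11,  c = 170−11² = 49
v_rel = (-9, 5),  |v_rel|² = 106;  v_rel·d = (-9)·(-11) + (5)·(7) = 134
106·t² − 268·t + 49 = 0  ⇒  m = 134² − 106·49 = 12762
m = 12762 > 0,  v_rel·d = 134 > 0  ⇒  inside

inside=yes margin=12762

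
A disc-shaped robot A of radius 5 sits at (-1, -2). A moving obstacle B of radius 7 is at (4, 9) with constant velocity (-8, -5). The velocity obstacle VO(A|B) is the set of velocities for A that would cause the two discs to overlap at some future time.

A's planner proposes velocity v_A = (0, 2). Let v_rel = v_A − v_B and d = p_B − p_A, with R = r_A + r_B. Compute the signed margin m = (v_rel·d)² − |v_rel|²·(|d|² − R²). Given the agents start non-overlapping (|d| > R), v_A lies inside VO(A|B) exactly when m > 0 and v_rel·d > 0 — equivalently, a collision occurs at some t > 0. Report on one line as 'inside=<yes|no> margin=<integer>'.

d = (5, 11),  |d|² = 146;  R = 5+7 = 12,  c = 146−12² = 2
v_rel = (8, 7),  |v_rel|² = 113;  v_rel·d = (8)·(5) + (7)·(11) = 117
113·t² − 234·t + 2 = 0  ⇒  m = 117² − 113·2 = 13463
m = 13463 > 0,  v_rel·d = 117 > 0  ⇒  inside

inside=yes margin=13463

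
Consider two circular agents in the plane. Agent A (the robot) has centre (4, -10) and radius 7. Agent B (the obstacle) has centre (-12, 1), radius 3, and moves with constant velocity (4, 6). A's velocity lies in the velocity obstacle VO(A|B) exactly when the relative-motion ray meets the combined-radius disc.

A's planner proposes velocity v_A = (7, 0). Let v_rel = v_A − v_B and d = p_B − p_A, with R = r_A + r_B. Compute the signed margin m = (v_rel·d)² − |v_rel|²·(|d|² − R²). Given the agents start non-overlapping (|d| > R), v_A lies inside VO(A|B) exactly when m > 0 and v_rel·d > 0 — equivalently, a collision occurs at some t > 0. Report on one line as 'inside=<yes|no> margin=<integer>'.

d = (-16, 11),  |d|² = 377;  R = 7+3 = 10,  c = 377−10² = 277
v_rel = (3, -6),  |v_rel|² = 45;  v_rel·d = (3)·(-16) + (-6)·(11) = -114
45·t² + 228·t + 277 = 0  ⇒  m = (-114)² − 45·277 = 531
m = 531 > 0,  v_rel·d = -114 < 0  ⇒  outside

inside=no margin=531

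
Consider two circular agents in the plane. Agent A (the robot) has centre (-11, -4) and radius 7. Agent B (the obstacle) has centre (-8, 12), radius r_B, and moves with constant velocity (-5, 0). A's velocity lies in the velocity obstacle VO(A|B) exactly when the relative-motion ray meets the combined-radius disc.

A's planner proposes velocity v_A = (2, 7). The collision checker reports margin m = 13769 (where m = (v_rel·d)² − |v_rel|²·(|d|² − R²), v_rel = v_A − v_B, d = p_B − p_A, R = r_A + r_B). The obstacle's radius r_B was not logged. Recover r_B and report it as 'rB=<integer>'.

m = 13769
d = (3, 16);  v_rel = (7, 7),  |v_rel|² = 98
v_rel×d = (7)·(16) − (7)·(3) = 91
since m = R²·98 − 91²:  R² = (8281 + 13769) / 98 = 225
R = √225 = 15  ⇒  r_B = 15 − 7 = 8

rB=8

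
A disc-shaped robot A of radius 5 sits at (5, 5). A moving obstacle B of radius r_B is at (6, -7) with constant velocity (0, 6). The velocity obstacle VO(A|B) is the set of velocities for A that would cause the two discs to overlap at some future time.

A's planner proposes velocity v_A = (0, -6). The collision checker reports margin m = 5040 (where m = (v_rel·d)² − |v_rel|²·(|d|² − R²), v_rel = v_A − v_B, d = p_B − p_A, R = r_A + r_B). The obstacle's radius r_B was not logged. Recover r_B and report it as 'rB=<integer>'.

m = 5040
d = (1, -12);  v_rel = (0, -12),  |v_rel|² = 144
v_rel×d = (0)·(-12) − (-12)·(1) = 12
since m = R²·144 − 12²:  R² = (144 + 5040) / 144 = 36
R = √36 = 6  ⇒  r_B = 6 − 5 = 1

rB=1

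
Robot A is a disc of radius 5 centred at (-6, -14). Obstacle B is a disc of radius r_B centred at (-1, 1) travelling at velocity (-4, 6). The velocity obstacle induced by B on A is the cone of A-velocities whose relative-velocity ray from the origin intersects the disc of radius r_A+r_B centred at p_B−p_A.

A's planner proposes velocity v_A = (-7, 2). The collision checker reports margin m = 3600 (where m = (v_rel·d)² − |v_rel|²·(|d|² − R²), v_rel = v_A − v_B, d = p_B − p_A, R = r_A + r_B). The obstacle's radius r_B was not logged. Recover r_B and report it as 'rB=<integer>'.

m = 3600
d = (5, 15);  v_rel = (-3, -4),  |v_rel|² = 25
v_rel×d = (-3)·(15) − (-4)·(5) = -25
since m = R²·25 − (-25)²:  R² = (625 + 3600) / 25 = 169
R = √169 = 13  ⇒  r_B = 13 − 5 = 8

rB=8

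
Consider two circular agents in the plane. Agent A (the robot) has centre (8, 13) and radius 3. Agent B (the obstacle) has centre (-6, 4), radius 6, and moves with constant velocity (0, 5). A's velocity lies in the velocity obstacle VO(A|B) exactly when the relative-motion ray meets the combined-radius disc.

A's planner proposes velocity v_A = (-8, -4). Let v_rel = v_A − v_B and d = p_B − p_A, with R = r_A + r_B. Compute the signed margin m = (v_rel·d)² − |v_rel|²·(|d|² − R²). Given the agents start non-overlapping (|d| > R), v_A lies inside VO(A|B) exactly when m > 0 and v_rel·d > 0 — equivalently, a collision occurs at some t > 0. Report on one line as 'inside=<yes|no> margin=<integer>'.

d = (-14, -9),  |d|² = 277;  R = 3+6 = 9,  c = 277−9² = 196
v_rel = (-8, -9),  |v_rel|² = 145;  v_rel·d = (-8)·(-14) + (-9)·(-9) = 193
145·t² − 386·t + 196 = 0  ⇒  m = 193² − 145·196 = 8829
m = 8829 > 0,  v_rel·d = 193 > 0  ⇒  inside

inside=yes margin=8829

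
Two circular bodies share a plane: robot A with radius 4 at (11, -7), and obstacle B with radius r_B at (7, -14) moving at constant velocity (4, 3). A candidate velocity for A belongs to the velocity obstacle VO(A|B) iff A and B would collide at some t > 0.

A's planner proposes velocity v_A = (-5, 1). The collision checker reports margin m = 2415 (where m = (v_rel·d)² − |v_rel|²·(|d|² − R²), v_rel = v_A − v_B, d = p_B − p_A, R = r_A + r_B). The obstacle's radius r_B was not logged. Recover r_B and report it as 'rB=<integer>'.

m = 2415
d = (-4, -7);  v_rel = (-9, -2),  |v_rel|² = 85
v_rel×d = (-9)·(-7) − (-2)·(-4) = 55
since m = R²·85 − 55²:  R² = (3025 + 2415) / 85 = 64
R = √64 = 8  ⇒  r_B = 8 − 4 = 4

rB=4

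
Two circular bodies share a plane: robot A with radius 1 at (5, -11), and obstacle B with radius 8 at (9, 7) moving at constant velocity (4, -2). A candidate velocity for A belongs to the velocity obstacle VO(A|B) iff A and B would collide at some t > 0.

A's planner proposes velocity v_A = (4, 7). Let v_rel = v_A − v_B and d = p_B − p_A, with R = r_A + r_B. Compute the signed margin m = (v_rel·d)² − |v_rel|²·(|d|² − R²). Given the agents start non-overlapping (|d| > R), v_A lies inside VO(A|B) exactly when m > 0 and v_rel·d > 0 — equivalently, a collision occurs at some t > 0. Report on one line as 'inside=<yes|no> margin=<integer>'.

d = (4, 18),  |d|² = 340;  R = 1+8 = 9,  c = 340−9² = 259
v_rel = (0, 9),  |v_rel|² = 81;  v_rel·d = (0)·(4) + (9)·(18) = 162
81·t² − 324·t + 259 = 0  ⇒  m = 162² − 81·259 = 5265
m = 5265 > 0,  v_rel·d = 162 > 0  ⇒  inside

inside=yes margin=5265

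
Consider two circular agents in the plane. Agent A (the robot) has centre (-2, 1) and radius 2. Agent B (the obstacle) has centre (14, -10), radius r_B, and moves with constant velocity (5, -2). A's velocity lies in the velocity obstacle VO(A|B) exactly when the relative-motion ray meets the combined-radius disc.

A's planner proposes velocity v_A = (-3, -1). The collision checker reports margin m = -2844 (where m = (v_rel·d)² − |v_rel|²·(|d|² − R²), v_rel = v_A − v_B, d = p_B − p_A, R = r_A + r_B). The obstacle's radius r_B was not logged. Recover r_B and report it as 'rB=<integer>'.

m = -2844
d = (16, -11);  v_rel = (-8, 1),  |v_rel|² = 65
v_rel×d = (-8)·(-11) − (1)·(16) = 72
since m = R²·65 − 72²:  R² = (5184 + -2844) / 65 = 36
R = √36 = 6  ⇒  r_B = 6 − 2 = 4

rB=4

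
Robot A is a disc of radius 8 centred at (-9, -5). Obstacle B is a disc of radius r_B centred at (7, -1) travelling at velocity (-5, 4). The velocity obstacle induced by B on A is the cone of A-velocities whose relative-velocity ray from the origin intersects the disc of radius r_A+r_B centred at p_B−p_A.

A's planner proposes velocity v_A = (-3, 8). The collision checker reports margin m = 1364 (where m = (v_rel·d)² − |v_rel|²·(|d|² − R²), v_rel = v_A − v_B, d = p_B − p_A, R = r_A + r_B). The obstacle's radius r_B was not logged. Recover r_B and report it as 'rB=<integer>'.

m = 1364
d = (16, 4);  v_rel = (2, 4),  |v_rel|² = 20
v_rel×d = (2)·(4) − (4)·(16) = -56
since m = R²·20 − (-56)²:  R² = (3136 + 1364) / 20 = 225
R = √225 = 15  ⇒  r_B = 15 − 8 = 7

rB=7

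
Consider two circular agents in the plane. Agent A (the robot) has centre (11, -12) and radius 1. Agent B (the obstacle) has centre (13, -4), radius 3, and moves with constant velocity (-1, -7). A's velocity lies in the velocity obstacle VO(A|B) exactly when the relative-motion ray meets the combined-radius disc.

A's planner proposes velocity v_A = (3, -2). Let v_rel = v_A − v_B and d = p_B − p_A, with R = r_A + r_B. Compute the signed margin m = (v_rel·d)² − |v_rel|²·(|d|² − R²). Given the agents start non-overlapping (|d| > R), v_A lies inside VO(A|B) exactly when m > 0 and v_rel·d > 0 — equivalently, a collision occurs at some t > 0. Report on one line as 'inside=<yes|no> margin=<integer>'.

d = (2, 8),  |d|² = 68;  R = 1+3 = 4,  c = 68−4² = 52
v_rel = (4, 5),  |v_rel|² = 41;  v_rel·d = (4)·(2) + (5)·(8) = 48
41·t² − 96·t + 52 = 0  ⇒  m = 48² − 41·52 = 172
m = 172 > 0,  v_rel·d = 48 > 0  ⇒  inside

inside=yes margin=172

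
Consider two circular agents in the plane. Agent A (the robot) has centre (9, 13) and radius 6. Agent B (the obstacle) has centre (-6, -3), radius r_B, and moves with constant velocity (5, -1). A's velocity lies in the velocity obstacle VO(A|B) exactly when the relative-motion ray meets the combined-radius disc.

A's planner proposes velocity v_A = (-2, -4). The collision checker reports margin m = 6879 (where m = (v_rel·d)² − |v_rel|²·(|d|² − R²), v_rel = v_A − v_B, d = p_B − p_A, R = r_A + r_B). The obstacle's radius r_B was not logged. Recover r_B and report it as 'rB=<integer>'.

m = 6879
d = (-15, -16);  v_rel = (-7, -3),  |v_rel|² = 58
v_rel×d = (-7)·(-16) − (-3)·(-15) = 67
since m = R²·58 − 67²:  R² = (4489 + 6879) / 58 = 196
R = √196 = 14  ⇒  r_B = 14 − 6 = 8

rB=8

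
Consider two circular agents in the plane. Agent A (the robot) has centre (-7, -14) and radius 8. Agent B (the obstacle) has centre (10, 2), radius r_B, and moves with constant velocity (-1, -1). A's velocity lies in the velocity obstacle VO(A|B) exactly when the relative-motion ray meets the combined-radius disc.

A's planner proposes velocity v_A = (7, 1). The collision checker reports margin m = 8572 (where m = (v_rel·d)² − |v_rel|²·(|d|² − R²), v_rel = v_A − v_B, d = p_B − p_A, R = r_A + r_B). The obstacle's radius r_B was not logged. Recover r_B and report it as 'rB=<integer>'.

m = 8572
d = (17, 16);  v_rel = (8, 2),  |v_rel|² = 68
v_rel×d = (8)·(16) − (2)·(17) = 94
since m = R²·68 − 94²:  R² = (8836 + 8572) / 68 = 256
R = √256 = 16  ⇒  r_B = 16 − 8 = 8

rB=8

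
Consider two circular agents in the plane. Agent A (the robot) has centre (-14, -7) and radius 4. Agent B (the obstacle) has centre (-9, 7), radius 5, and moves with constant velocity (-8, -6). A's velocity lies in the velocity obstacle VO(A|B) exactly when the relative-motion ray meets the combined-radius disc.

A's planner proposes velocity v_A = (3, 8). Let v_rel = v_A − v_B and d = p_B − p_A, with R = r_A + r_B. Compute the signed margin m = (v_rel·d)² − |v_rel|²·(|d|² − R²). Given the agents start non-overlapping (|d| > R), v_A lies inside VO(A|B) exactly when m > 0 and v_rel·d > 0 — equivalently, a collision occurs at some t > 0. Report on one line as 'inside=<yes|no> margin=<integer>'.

d = (5, 14),  |d|² = 221;  R = 4+5 = 9,  c = 221−9² = 140
v_rel = (11, 14),  |v_rel|² = 317;  v_rel·d = (11)·(5) + (14)·(14) = 251
317·t² − 502·t + 140 = 0  ⇒  m = 251² − 317·140 = 18621
m = 18621 > 0,  v_rel·d = 251 > 0  ⇒  inside

inside=yes margin=18621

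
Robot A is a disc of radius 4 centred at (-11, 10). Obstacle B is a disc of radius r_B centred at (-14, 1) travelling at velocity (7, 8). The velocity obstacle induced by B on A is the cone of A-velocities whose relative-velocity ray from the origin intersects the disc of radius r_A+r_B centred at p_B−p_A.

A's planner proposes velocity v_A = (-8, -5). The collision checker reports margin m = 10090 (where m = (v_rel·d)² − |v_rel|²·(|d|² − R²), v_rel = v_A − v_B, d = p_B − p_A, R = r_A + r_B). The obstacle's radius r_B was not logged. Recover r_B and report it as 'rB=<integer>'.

m = 10090
d = (-3, -9);  v_rel = (-15, -13),  |v_rel|² = 394
v_rel×d = (-15)·(-9) − (-13)·(-3) = 96
since m = R²·394 − 96²:  R² = (9216 + 10090) / 394 = 49
R = √49 = 7  ⇒  r_B = 7 − 4 = 3

rB=3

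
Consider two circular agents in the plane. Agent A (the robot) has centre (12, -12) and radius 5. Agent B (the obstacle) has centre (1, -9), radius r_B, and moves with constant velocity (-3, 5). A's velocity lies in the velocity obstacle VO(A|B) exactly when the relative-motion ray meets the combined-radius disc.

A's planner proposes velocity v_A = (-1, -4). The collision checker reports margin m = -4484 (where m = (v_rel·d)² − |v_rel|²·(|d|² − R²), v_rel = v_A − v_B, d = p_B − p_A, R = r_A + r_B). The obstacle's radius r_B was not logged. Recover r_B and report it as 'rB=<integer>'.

m = -4484
d = (-11, 3);  v_rel = (2, -9),  |v_rel|² = 85
v_rel×d = (2)·(3) − (-9)·(-11) = -93
since m = R²·85 − (-93)²:  R² = (8649 + -4484) / 85 = 49
R = √49 = 7  ⇒  r_B = 7 − 5 = 2

rB=2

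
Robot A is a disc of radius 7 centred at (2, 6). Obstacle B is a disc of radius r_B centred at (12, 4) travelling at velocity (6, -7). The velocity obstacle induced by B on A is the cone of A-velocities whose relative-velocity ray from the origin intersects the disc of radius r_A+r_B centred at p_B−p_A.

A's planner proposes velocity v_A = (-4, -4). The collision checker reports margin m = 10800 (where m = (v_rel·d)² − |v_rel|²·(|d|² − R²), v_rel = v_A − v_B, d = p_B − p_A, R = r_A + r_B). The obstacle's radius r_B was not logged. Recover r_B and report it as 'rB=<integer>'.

m = 10800
d = (10, -2);  v_rel = (-10, 3),  |v_rel|² = 109
v_rel×d = (-10)·(-2) − (3)·(10) = -10
since m = R²·109 − (-10)²:  R² = (100 + 10800) / 109 = 100
R = √100 = 10  ⇒  r_B = 10 − 7 = 3

rB=3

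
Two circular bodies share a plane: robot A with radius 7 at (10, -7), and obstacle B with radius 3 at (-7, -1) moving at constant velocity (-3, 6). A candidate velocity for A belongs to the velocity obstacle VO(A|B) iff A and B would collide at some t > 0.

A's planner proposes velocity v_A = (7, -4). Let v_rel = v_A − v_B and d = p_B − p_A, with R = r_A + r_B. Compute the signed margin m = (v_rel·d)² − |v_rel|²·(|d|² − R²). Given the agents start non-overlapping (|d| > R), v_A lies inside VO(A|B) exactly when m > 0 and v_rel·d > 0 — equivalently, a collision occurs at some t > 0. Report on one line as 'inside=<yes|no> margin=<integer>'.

d = (-17, 6),  |d|² = 325;  R = 7+3 = 10,  c = 325−10² = 225
v_rel = (10, -10),  |v_rel|² = 200;  v_rel·d = (10)·(-17) + (-10)·(6) = -230
200·t² + 460·t + 225 = 0  ⇒  m = (-230)² − 200·225 = 7900
m = 7900 > 0,  v_rel·d = -230 < 0  ⇒  outside

inside=no margin=7900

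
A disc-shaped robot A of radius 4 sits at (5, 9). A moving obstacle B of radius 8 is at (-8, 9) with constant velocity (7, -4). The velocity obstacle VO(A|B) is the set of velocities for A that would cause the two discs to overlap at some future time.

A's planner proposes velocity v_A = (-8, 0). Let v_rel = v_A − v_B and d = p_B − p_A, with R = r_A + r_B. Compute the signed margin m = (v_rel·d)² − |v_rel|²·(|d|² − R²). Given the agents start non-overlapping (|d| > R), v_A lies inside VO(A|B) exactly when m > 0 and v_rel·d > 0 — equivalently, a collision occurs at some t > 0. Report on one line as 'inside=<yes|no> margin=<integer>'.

d = (-13, 0),  |d|² = 169;  R = 4+8 = 12,  c = 169−12² = 25
v_rel = (-15, 4),  |v_rel|² = 241;  v_rel·d = (-15)·(-13) + (4)·(0) = 195
241·t² − 390·t + 25 = 0  ⇒  m = 195² − 241·25 = 32000
m = 32000 > 0,  v_rel·d = 195 > 0  ⇒  inside

inside=yes margin=32000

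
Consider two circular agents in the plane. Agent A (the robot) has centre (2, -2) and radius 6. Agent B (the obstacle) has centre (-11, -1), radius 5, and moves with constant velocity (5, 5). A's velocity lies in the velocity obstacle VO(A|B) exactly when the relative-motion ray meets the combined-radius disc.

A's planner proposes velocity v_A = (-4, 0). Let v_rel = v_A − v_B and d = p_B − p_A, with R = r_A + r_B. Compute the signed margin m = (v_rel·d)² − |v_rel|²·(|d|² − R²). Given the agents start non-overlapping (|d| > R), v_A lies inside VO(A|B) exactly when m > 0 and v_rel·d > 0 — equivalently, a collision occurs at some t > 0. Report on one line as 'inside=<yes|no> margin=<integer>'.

d = (-13, 1),  |d|² = 170;  R = 6+5 = 11,  c = 170−11² = 49
v_rel = (-9, -5),  |v_rel|² = 106;  v_rel·d = (-9)·(-13) + (-5)·(1) = 112
106·t² − 224·t + 49 = 0  ⇒  m = 112² − 106·49 = 7350
m = 7350 > 0,  v_rel·d = 112 > 0  ⇒  inside

inside=yes margin=7350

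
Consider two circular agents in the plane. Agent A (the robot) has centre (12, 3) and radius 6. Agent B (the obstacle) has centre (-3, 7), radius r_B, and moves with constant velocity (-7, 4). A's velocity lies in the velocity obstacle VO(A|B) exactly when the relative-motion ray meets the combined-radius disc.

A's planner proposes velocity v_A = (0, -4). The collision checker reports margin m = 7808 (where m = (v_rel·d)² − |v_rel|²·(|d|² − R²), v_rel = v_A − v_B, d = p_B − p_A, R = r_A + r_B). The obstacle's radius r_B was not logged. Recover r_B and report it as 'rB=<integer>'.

m = 7808
d = (-15, 4);  v_rel = (7, -8),  |v_rel|² = 113
v_rel×d = (7)·(4) − (-8)·(-15) = -92
since m = R²·113 − (-92)²:  R² = (8464 + 7808) / 113 = 144
R = √144 = 12  ⇒  r_B = 12 − 6 = 6

rB=6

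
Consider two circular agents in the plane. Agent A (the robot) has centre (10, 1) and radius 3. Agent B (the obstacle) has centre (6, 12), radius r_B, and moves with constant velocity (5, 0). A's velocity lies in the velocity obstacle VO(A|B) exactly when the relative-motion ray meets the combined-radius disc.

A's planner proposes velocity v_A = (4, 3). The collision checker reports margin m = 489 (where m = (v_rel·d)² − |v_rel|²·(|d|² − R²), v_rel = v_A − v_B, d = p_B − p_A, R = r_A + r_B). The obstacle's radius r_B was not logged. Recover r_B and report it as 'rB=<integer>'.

m = 489
d = (-4, 11);  v_rel = (-1, 3),  |v_rel|² = 10
v_rel×d = (-1)·(11) − (3)·(-4) = 1
since m = R²·10 − 1²:  R² = (1 + 489) / 10 = 49
R = √49 = 7  ⇒  r_B = 7 − 3 = 4

rB=4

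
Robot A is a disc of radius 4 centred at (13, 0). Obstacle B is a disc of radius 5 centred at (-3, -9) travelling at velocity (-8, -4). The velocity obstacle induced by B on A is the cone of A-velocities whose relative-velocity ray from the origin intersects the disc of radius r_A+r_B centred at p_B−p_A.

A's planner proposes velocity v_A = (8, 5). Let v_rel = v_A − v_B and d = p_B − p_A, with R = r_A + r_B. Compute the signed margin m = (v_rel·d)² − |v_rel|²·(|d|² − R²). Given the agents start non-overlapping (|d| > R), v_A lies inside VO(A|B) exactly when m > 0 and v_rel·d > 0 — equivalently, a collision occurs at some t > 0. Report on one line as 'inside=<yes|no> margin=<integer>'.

d = (-16, -9),  |d|² = 337;  R = 4+5 = 9,  c = 337−9² = 256
v_rel = (16, 9),  |v_rel|² = 337;  v_rel·d = (16)·(-16) + (9)·(-9) = -337
337·t² + 674·t + 256 = 0  ⇒  m = (-337)² − 337·256 = 27297
m = 27297 > 0,  v_rel·d = -337 < 0  ⇒  outside

inside=no margin=27297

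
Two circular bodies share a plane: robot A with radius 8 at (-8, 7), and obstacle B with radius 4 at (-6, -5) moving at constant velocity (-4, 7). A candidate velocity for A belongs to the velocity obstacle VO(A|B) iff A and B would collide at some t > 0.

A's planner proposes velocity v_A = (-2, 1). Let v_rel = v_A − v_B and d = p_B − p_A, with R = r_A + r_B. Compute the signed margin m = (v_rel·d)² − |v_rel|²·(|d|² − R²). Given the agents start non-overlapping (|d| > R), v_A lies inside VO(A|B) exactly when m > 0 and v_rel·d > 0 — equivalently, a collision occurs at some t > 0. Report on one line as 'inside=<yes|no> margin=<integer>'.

d = (2, -12),  |d|² = 148;  R = 8+4 = 12,  c = 148−12² = 4
v_rel = (2, -6),  |v_rel|² = 40;  v_rel·d = (2)·(2) + (-6)·(-12) = 76
40·t² − 152·t + 4 = 0  ⇒  m = 76² − 40·4 = 5616
m = 5616 > 0,  v_rel·d = 76 > 0  ⇒  inside

inside=yes margin=5616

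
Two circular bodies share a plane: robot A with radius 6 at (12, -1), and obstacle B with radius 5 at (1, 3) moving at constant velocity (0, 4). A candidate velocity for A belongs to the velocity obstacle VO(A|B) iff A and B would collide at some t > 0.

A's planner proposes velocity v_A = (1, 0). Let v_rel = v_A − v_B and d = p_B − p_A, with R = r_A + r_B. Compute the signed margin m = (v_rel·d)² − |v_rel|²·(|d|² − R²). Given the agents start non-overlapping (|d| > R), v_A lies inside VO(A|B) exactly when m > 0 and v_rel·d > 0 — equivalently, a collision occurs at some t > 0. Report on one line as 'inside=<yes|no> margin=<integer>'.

d = (-11, 4),  |d|² = 137;  R = 6+5 = 11,  c = 137−11² = 16
v_rel = (1, -4),  |v_rel|² = 17;  v_rel·d = (1)·(-11) + (-4)·(4) = -27
17·t² + 54·t + 16 = 0  ⇒  m = (-27)² − 17·16 = 457
m = 457 > 0,  v_rel·d = -27 < 0  ⇒  outside

inside=no margin=457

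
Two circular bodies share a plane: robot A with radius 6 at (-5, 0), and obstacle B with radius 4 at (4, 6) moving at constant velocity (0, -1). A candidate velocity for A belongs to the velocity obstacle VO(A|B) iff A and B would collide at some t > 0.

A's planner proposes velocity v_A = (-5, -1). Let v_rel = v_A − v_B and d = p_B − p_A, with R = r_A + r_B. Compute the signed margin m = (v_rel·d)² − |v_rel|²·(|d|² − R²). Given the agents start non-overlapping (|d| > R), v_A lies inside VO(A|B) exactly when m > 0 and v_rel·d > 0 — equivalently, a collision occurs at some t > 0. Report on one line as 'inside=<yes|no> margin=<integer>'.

d = (9, 6),  |d|² = 117;  R = 6+4 = 10,  c = 117−10² = 17
v_rel = (-5, 0),  |v_rel|² = 25;  v_rel·d = (-5)·(9) + (0)·(6) = -45
25·t² + 90·t + 17 = 0  ⇒  m = (-45)² − 25·17 = 1600
m = 1600 > 0,  v_rel·d = -45 < 0  ⇒  outside

inside=no margin=1600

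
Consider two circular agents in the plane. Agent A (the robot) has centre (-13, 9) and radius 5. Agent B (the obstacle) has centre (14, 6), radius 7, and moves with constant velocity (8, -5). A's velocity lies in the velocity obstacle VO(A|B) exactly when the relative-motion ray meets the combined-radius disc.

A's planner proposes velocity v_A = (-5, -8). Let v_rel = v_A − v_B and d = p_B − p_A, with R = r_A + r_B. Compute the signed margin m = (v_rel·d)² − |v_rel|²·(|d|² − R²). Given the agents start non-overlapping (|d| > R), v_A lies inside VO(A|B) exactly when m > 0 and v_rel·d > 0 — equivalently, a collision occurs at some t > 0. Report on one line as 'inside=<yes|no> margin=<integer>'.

d = (27, -3),  |d|² = 738;  R = 5+7 = 12,  c = 738−12² = 594
v_rel = (-13, -3),  |v_rel|² = 178;  v_rel·d = (-13)·(27) + (-3)·(-3) = -342
178·t² + 684·t + 594 = 0  ⇒  m = (-342)² − 178·594 = 11232
m = 11232 > 0,  v_rel·d = -342 < 0  ⇒  outside

inside=no margin=11232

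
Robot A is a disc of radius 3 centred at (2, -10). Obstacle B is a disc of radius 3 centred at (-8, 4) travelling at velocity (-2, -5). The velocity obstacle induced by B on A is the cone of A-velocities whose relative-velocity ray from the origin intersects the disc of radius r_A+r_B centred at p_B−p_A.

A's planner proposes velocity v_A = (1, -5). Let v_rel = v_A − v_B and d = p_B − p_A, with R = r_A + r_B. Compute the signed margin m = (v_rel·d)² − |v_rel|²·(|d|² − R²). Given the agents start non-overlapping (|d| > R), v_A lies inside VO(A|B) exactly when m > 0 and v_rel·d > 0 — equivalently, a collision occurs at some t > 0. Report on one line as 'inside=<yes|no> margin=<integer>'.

d = (-10, 14),  |d|² = 296;  R = 3+3 = 6,  c = 296−6² = 260
v_rel = (3, 0),  |v_rel|² = 9;  v_rel·d = (3)·(-10) + (0)·(14) = -30
9·t² + 60·t + 260 = 0  ⇒  m = (-30)² − 9·260 = -1440
m = -1440 < 0,  v_rel·d = -30 < 0  ⇒  outside

inside=no margin=-1440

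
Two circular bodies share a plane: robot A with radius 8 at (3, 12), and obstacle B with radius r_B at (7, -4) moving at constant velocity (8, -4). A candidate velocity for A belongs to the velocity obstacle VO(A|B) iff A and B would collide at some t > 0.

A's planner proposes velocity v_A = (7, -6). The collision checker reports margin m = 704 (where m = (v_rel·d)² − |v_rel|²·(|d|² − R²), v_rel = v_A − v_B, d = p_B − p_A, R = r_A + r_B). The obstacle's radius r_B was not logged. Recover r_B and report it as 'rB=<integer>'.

m = 704
d = (4, -16);  v_rel = (-1, -2),  |v_rel|² = 5
v_rel×d = (-1)·(-16) − (-2)·(4) = 24
since m = R²·5 − 24²:  R² = (576 + 704) / 5 = 256
R = √256 = 16  ⇒  r_B = 16 − 8 = 8

rB=8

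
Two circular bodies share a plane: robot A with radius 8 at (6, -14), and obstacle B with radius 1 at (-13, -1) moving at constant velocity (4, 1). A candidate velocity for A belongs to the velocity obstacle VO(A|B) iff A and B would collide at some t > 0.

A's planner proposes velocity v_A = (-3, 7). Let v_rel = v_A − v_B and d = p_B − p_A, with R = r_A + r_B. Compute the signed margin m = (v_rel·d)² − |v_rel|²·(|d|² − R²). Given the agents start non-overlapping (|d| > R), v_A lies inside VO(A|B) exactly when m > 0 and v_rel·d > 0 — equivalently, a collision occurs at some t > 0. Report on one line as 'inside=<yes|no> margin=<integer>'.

d = (-19, 13),  |d|² = 530;  R = 8+1 = 9,  c = 530−9² = 449
v_rel = (-7, 6),  |v_rel|² = 85;  v_rel·d = (-7)·(-19) + (6)·(13) = 211
85·t² − 422·t + 449 = 0  ⇒  m = 211² − 85·449 = 6356
m = 6356 > 0,  v_rel·d = 211 > 0  ⇒  inside

inside=yes margin=6356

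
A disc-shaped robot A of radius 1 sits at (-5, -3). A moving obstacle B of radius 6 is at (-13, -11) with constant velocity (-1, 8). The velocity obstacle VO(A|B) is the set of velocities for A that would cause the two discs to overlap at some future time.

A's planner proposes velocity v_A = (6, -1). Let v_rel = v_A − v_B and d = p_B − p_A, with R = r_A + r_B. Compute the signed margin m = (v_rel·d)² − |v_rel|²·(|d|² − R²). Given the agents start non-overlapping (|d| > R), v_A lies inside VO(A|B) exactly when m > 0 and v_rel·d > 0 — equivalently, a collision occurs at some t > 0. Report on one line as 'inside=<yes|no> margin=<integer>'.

d = (-8, -8),  |d|² = 128;  R = 1+6 = 7,  c = 128−7² = 79
v_rel = (7, -9),  |v_rel|² = 130;  v_rel·d = (7)·(-8) + (-9)·(-8) = 16
130·t² − 32·t + 79 = 0  ⇒  m = 16² − 130·79 = -10014
m = -10014 < 0,  v_rel·d = 16 > 0  ⇒  outside

inside=no margin=-10014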